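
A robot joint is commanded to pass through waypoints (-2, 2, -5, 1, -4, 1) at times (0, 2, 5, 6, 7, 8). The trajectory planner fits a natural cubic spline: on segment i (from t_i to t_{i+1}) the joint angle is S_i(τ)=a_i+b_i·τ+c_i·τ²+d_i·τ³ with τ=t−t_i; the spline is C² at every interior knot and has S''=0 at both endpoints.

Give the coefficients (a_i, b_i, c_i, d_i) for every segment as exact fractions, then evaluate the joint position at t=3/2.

Δ: Δ0=2, Δ1=-7/3, Δ2=6, Δ3=-5, Δ4=5
row 1: diag=10, rhs=-26; c'=3/10, d'=-13/5
row 2: denom=8−3·3/10=71/10; d'=(50−3·-13/5)/(71/10)=578/71
row 3: denom=4−1·10/71=274/71; d'=(-66−1·578/71)/(274/71)=-2632/137
row 4: denom=4−1·71/274=1025/274; d'=(60−1·-2632/137)/(1025/274)=21704/1025
back: M4=21704/1025
back: M3=-2632/137−71/274·21704/1025=-25316/1025
back: M2=578/71−10/71·-25316/1025=2382/205
back: M1=-13/5−3/10·2382/205=-6238/1025
M: M0=0, M1=-6238/1025, M2=2382/205, M3=-25316/1025, M4=21704/1025, M5=0
seg 0: a=-2, c=M0/2=0, d=(M1−M0)/(6·2)=-3119/6150, b=Δ0−h0·(2M0+M1)/6=12388/3075
seg 1: a=2, c=M1/2=-3119/1025, d=(M2−M1)/(6·3)=9074/9225, b=Δ1−h1·(2M1+M2)/6=-6326/3075
seg 2: a=-5, c=M2/2=1191/205, d=(M3−M2)/(6·1)=-18613/3075, b=Δ2−h2·(2M2+M3)/6=19198/3075
seg 3: a=1, c=M3/2=-12658/1025, d=(M4−M3)/(6·1)=4702/615, b=Δ3−h3·(2M3+M4)/6=-911/3075
seg 4: a=-4, c=M4/2=10852/1025, d=(M5−M4)/(6·1)=-10852/3075, b=Δ4−h4·(2M4+M5)/6=-6329/3075
t_q=3/2 → seg 0, τ=3/2; S=-2+12388/3075·τ+0·τ²+-3119/6150·τ³=38233/16400

  seg 0: a=-2 b=12388/3075 c=0 d=-3119/6150
  seg 1: a=2 b=-6326/3075 c=-3119/1025 d=9074/9225
  seg 2: a=-5 b=19198/3075 c=1191/205 d=-18613/3075
  seg 3: a=1 b=-911/3075 c=-12658/1025 d=4702/615
  seg 4: a=-4 b=-6329/3075 c=10852/1025 d=-10852/3075
S(3/2) = 38233/16400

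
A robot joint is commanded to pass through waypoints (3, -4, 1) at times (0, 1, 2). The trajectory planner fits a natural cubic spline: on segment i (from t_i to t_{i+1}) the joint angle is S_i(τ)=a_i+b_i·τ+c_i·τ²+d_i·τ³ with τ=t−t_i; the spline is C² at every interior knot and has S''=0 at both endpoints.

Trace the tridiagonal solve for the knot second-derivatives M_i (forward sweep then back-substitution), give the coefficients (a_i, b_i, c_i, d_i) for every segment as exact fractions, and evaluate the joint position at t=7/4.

  seg 0: a=3 b=-10 c=0 d=3
  seg 1: a=-4 b=-1 c=9 d=-3
S(7/4) = -61/64

Δ: Δ0=-7, Δ1=5
row 1: diag=4, rhs=72; c'=1/4, d'=18
back: M1=18
M: M0=0, M1=18, M2=0
seg 0: a=3, c=M0/2=0, d=(M1−M0)/(6·1)=3, b=Δ0−h0·(2M0+M1)/6=-10
seg 1: a=-4, c=M1/2=9, d=(M2−M1)/(6·1)=-3, b=Δ1−h1·(2M1+M2)/6=-1
t_q=7/4 → seg 1, τ=3/4; S=-4+-1·τ+9·τ²+-3·τ³=-61/64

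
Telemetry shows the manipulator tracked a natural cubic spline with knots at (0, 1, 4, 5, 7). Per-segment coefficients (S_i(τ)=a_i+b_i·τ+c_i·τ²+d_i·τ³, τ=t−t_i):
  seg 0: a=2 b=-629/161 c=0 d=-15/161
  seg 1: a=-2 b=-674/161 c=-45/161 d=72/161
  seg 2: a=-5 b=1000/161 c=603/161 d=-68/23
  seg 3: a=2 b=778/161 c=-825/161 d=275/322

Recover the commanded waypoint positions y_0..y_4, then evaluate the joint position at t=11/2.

y_0=2 y_1=-2 y_2=-5 y_3=2 y_4=-2
S(11/2) = 1193/368

y_0 = S_0(0) = a_0 = 2
y_1 = S_1(0) = a_1 = -2
y_2 = S_2(0) = a_2 = -5
y_3 = S_3(0) = a_3 = 2
y_4 = S_3(2) = -2
t_q=11/2 is in segment 3 (τ=1/2); S_3(τ)=1193/368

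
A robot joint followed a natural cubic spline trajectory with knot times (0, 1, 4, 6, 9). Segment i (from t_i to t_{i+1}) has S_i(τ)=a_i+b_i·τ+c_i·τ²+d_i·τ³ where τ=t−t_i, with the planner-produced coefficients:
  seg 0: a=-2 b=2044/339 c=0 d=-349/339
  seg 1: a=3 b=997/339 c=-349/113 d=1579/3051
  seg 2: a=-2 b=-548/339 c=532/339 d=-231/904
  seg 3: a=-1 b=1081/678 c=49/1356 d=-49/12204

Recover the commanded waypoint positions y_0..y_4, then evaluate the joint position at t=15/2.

y_0 = S_0(0) = a_0 = -2
y_1 = S_1(0) = a_1 = 3
y_2 = S_2(0) = a_2 = -2
y_3 = S_3(0) = a_3 = -1
y_4 = S_3(3) = 4
t_q=15/2 is in segment 3 (τ=3/2); S_3(τ)=5277/3616

y_0=-2 y_1=3 y_2=-2 y_3=-1 y_4=4
S(15/2) = 5277/3616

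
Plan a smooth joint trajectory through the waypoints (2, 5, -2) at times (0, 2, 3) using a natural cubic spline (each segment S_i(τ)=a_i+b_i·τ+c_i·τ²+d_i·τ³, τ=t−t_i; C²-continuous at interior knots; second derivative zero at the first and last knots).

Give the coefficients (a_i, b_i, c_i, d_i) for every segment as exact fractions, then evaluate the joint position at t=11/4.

  seg 0: a=2 b=13/3 c=0 d=-17/24
  seg 1: a=5 b=-25/6 c=-17/4 d=17/12
S(11/4) = 21/256

Δ: Δ0=3/2, Δ1=-7
row 1: diag=6, rhs=-51; c'=1/6, d'=-17/2
back: M1=-17/2
M: M0=0, M1=-17/2, M2=0
seg 0: a=2, c=M0/2=0, d=(M1−M0)/(6·2)=-17/24, b=Δ0−h0·(2M0+M1)/6=13/3
seg 1: a=5, c=M1/2=-17/4, d=(M2−M1)/(6·1)=17/12, b=Δ1−h1·(2M1+M2)/6=-25/6
t_q=11/4 → seg 1, τ=3/4; S=5+-25/6·τ+-17/4·τ²+17/12·τ³=21/256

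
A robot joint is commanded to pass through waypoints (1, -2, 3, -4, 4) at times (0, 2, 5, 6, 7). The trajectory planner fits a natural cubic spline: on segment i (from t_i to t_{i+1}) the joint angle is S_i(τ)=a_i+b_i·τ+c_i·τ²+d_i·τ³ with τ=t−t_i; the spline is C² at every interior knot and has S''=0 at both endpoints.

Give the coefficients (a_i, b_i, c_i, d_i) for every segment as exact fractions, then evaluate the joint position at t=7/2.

  seg 0: a=1 b=-1358/411 c=0 d=1483/3288
  seg 1: a=-2 b=1733/822 c=1483/548 d=-4691/4932
  seg 2: a=3 b=-12059/1644 c=-802/137 d=10175/1644
  seg 3: a=-4 b=-391/822 c=6967/548 d=-6967/1644
S(7/2) = 17717/4384

Δ: Δ0=-3/2, Δ1=5/3, Δ2=-7, Δ3=8
row 1: diag=10, rhs=19; c'=3/10, d'=19/10
row 2: denom=8−3·3/10=71/10; d'=(-52−3·19/10)/(71/10)=-577/71
row 3: denom=4−1·10/71=274/71; d'=(90−1·-577/71)/(274/71)=6967/274
back: M3=6967/274
back: M2=-577/71−10/71·6967/274=-1604/137
back: M1=19/10−3/10·-1604/137=1483/274
M: M0=0, M1=1483/274, M2=-1604/137, M3=6967/274, M4=0
seg 0: a=1, c=M0/2=0, d=(M1−M0)/(6·2)=1483/3288, b=Δ0−h0·(2M0+M1)/6=-1358/411
seg 1: a=-2, c=M1/2=1483/548, d=(M2−M1)/(6·3)=-4691/4932, b=Δ1−h1·(2M1+M2)/6=1733/822
seg 2: a=3, c=M2/2=-802/137, d=(M3−M2)/(6·1)=10175/1644, b=Δ2−h2·(2M2+M3)/6=-12059/1644
seg 3: a=-4, c=M3/2=6967/548, d=(M4−M3)/(6·1)=-6967/1644, b=Δ3−h3·(2M3+M4)/6=-391/822
t_q=7/2 → seg 1, τ=3/2; S=-2+1733/822·τ+1483/548·τ²+-4691/4932·τ³=17717/4384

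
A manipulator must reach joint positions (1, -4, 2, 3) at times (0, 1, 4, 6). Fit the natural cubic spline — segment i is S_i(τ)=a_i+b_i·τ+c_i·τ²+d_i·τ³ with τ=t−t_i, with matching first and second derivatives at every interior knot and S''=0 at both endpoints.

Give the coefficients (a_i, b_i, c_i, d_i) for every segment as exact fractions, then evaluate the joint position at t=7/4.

  seg 0: a=1 b=-859/142 c=0 d=149/142
  seg 1: a=-4 b=-206/71 c=447/142 d=-215/426
  seg 2: a=2 b=335/142 c=-99/71 d=33/142
S(7/4) = -41971/9088

Δ: Δ0=-5, Δ1=2, Δ2=1/2
row 1: diag=8, rhs=42; c'=3/8, d'=21/4
row 2: denom=10−3·3/8=71/8; d'=(-9−3·21/4)/(71/8)=-198/71
back: M2=-198/71
back: M1=21/4−3/8·-198/71=447/71
M: M0=0, M1=447/71, M2=-198/71, M3=0
seg 0: a=1, c=M0/2=0, d=(M1−M0)/(6·1)=149/142, b=Δ0−h0·(2M0+M1)/6=-859/142
seg 1: a=-4, c=M1/2=447/142, d=(M2−M1)/(6·3)=-215/426, b=Δ1−h1·(2M1+M2)/6=-206/71
seg 2: a=2, c=M2/2=-99/71, d=(M3−M2)/(6·2)=33/142, b=Δ2−h2·(2M2+M3)/6=335/142
t_q=7/4 → seg 1, τ=3/4; S=-4+-206/71·τ+447/142·τ²+-215/426·τ³=-41971/9088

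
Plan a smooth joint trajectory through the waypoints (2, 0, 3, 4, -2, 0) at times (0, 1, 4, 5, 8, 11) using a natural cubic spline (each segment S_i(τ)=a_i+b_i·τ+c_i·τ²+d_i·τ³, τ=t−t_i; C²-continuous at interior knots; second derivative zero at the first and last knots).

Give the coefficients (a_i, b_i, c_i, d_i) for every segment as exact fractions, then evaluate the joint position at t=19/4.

  seg 0: a=2 b=-3766/1563 c=0 d=640/1563
  seg 1: a=0 b=-1846/1563 c=640/521 d=-2351/14067
  seg 2: a=3 b=2621/1563 c=-431/1563 d=-209/521
  seg 3: a=4 b=-122/1563 c=-2312/1563 d=3932/14067
  seg 4: a=-2 b=-2198/1563 c=540/521 d=-60/521
S(19/4) = 131153/33344

Δ: Δ0=-2, Δ1=1, Δ2=1, Δ3=-2, Δ4=2/3
row 1: diag=8, rhs=18; c'=3/8, d'=9/4
row 2: denom=8−3·3/8=55/8; d'=(0−3·9/4)/(55/8)=-54/55
row 3: denom=8−1·8/55=432/55; d'=(-18−1·-54/55)/(432/55)=-13/6
row 4: denom=12−3·55/144=521/48; d'=(16−3·-13/6)/(521/48)=1080/521
back: M4=1080/521
back: M3=-13/6−55/144·1080/521=-4624/1563
back: M2=-54/55−8/55·-4624/1563=-862/1563
back: M1=9/4−3/8·-862/1563=1280/521
M: M0=0, M1=1280/521, M2=-862/1563, M3=-4624/1563, M4=1080/521, M5=0
seg 0: a=2, c=M0/2=0, d=(M1−M0)/(6·1)=640/1563, b=Δ0−h0·(2M0+M1)/6=-3766/1563
seg 1: a=0, c=M1/2=640/521, d=(M2−M1)/(6·3)=-2351/14067, b=Δ1−h1·(2M1+M2)/6=-1846/1563
seg 2: a=3, c=M2/2=-431/1563, d=(M3−M2)/(6·1)=-209/521, b=Δ2−h2·(2M2+M3)/6=2621/1563
seg 3: a=4, c=M3/2=-2312/1563, d=(M4−M3)/(6·3)=3932/14067, b=Δ3−h3·(2M3+M4)/6=-122/1563
seg 4: a=-2, c=M4/2=540/521, d=(M5−M4)/(6·3)=-60/521, b=Δ4−h4·(2M4+M5)/6=-2198/1563
t_q=19/4 → seg 2, τ=3/4; S=3+2621/1563·τ+-431/1563·τ²+-209/521·τ³=131153/33344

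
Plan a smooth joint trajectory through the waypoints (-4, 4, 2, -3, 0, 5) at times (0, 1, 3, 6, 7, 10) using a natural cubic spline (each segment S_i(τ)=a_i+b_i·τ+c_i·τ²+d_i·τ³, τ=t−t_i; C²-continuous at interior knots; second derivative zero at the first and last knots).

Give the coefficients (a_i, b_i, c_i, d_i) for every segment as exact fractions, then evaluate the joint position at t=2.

  seg 0: a=-4 b=14737/1548 c=0 d=-2353/1548
  seg 1: a=4 b=3839/774 c=-2353/516 d=1223/1548
  seg 2: a=2 b=-2941/774 c=31/172 d=2465/13932
  seg 3: a=-3 b=3187/1548 c=686/387 d=-143/172
  seg 4: a=0 b=2407/774 c=-1117/1548 d=1117/13932
S(2) = 1339/258

Δ: Δ0=8, Δ1=-1, Δ2=-5/3, Δ3=3, Δ4=5/3
row 1: diag=6, rhs=-54; c'=1/3, d'=-9
row 2: denom=10−2·1/3=28/3; d'=(-4−2·-9)/(28/3)=3/2
row 3: denom=8−3·9/28=197/28; d'=(28−3·3/2)/(197/28)=658/197
row 4: denom=8−1·28/197=1548/197; d'=(-8−1·658/197)/(1548/197)=-1117/774
back: M4=-1117/774
back: M3=658/197−28/197·-1117/774=1372/387
back: M2=3/2−9/28·1372/387=31/86
back: M1=-9−1/3·31/86=-2353/258
M: M0=0, M1=-2353/258, M2=31/86, M3=1372/387, M4=-1117/774, M5=0
seg 0: a=-4, c=M0/2=0, d=(M1−M0)/(6·1)=-2353/1548, b=Δ0−h0·(2M0+M1)/6=14737/1548
seg 1: a=4, c=M1/2=-2353/516, d=(M2−M1)/(6·2)=1223/1548, b=Δ1−h1·(2M1+M2)/6=3839/774
seg 2: a=2, c=M2/2=31/172, d=(M3−M2)/(6·3)=2465/13932, b=Δ2−h2·(2M2+M3)/6=-2941/774
seg 3: a=-3, c=M3/2=686/387, d=(M4−M3)/(6·1)=-143/172, b=Δ3−h3·(2M3+M4)/6=3187/1548
seg 4: a=0, c=M4/2=-1117/1548, d=(M5−M4)/(6·3)=1117/13932, b=Δ4−h4·(2M4+M5)/6=2407/774
t_q=2 → seg 1, τ=1; S=4+3839/774·τ+-2353/516·τ²+1223/1548·τ³=1339/258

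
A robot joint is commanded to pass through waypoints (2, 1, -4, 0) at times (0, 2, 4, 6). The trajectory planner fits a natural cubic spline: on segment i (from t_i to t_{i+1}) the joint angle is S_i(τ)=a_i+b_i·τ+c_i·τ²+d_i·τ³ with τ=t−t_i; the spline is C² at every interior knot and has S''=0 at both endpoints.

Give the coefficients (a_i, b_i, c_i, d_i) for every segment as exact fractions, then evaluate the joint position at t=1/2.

  seg 0: a=2 b=1/3 c=0 d=-5/24
  seg 1: a=1 b=-13/6 c=-5/4 d=13/24
  seg 2: a=-4 b=-2/3 c=2 d=-1/3
S(1/2) = 137/64

Δ: Δ0=-1/2, Δ1=-5/2, Δ2=2
row 1: diag=8, rhs=-12; c'=1/4, d'=-3/2
row 2: denom=8−2·1/4=15/2; d'=(27−2·-3/2)/(15/2)=4
back: M2=4
back: M1=-3/2−1/4·4=-5/2
M: M0=0, M1=-5/2, M2=4, M3=0
seg 0: a=2, c=M0/2=0, d=(M1−M0)/(6·2)=-5/24, b=Δ0−h0·(2M0+M1)/6=1/3
seg 1: a=1, c=M1/2=-5/4, d=(M2−M1)/(6·2)=13/24, b=Δ1−h1·(2M1+M2)/6=-13/6
seg 2: a=-4, c=M2/2=2, d=(M3−M2)/(6·2)=-1/3, b=Δ2−h2·(2M2+M3)/6=-2/3
t_q=1/2 → seg 0, τ=1/2; S=2+1/3·τ+0·τ²+-5/24·τ³=137/64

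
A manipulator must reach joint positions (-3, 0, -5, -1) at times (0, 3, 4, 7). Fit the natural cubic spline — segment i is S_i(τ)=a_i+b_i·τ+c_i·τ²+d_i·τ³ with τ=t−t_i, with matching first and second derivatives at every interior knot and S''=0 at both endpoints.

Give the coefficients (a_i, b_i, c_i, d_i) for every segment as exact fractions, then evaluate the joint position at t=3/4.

Δ: Δ0=1, Δ1=-5, Δ2=4/3
row 1: diag=8, rhs=-36; c'=1/8, d'=-9/2
row 2: denom=8−1·1/8=63/8; d'=(38−1·-9/2)/(63/8)=340/63
back: M2=340/63
back: M1=-9/2−1/8·340/63=-326/63
M: M0=0, M1=-326/63, M2=340/63, M3=0
seg 0: a=-3, c=M0/2=0, d=(M1−M0)/(6·3)=-163/567, b=Δ0−h0·(2M0+M1)/6=226/63
seg 1: a=0, c=M1/2=-163/63, d=(M2−M1)/(6·1)=37/21, b=Δ1−h1·(2M1+M2)/6=-263/63
seg 2: a=-5, c=M2/2=170/63, d=(M3−M2)/(6·3)=-170/567, b=Δ2−h2·(2M2+M3)/6=-256/63
t_q=3/4 → seg 0, τ=3/4; S=-3+226/63·τ+0·τ²+-163/567·τ³=-193/448

  seg 0: a=-3 b=226/63 c=0 d=-163/567
  seg 1: a=0 b=-263/63 c=-163/63 d=37/21
  seg 2: a=-5 b=-256/63 c=170/63 d=-170/567
S(3/4) = -193/448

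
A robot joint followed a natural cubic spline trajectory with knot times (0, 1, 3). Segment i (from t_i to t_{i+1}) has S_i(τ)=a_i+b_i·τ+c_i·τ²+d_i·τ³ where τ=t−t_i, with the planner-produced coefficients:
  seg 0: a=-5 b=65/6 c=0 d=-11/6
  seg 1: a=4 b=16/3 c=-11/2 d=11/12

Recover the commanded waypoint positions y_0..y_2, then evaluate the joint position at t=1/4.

y_0 = S_0(0) = a_0 = -5
y_1 = S_1(0) = a_1 = 4
y_2 = S_1(2) = 0
t_q=1/4 is in segment 0 (τ=1/4); S_0(τ)=-297/128

y_0=-5 y_1=4 y_2=0
S(1/4) = -297/128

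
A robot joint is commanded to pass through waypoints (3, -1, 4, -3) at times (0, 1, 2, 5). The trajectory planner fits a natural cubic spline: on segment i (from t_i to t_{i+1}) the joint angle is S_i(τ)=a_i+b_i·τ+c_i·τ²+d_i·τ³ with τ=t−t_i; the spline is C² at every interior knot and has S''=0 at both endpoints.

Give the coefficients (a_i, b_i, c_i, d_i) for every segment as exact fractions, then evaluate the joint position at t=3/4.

Δ: Δ0=-4, Δ1=5, Δ2=-7/3
row 1: diag=4, rhs=54; c'=1/4, d'=27/2
row 2: denom=8−1·1/4=31/4; d'=(-44−1·27/2)/(31/4)=-230/31
back: M2=-230/31
back: M1=27/2−1/4·-230/31=476/31
M: M0=0, M1=476/31, M2=-230/31, M3=0
seg 0: a=3, c=M0/2=0, d=(M1−M0)/(6·1)=238/93, b=Δ0−h0·(2M0+M1)/6=-610/93
seg 1: a=-1, c=M1/2=238/31, d=(M2−M1)/(6·1)=-353/93, b=Δ1−h1·(2M1+M2)/6=104/93
seg 2: a=4, c=M2/2=-115/31, d=(M3−M2)/(6·3)=115/279, b=Δ2−h2·(2M2+M3)/6=473/93
t_q=3/4 → seg 0, τ=3/4; S=3+-610/93·τ+0·τ²+238/93·τ³=-833/992

  seg 0: a=3 b=-610/93 c=0 d=238/93
  seg 1: a=-1 b=104/93 c=238/31 d=-353/93
  seg 2: a=4 b=473/93 c=-115/31 d=115/279
S(3/4) = -833/992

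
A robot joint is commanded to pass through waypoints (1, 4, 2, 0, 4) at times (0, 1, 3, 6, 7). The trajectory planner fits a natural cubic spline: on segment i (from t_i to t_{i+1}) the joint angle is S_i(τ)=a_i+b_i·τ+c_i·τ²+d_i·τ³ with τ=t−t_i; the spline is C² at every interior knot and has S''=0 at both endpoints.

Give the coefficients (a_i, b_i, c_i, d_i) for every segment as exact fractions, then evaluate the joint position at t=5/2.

  seg 0: a=1 b=2165/591 c=0 d=-392/591
  seg 1: a=4 b=989/591 c=-392/197 d=193/591
  seg 2: a=2 b=-1399/591 c=-6/197 d=353/1773
  seg 3: a=0 b=1670/591 c=347/197 d=-347/591
S(5/2) = 4941/1576

Δ: Δ0=3, Δ1=-1, Δ2=-2/3, Δ3=4
row 1: diag=6, rhs=-24; c'=1/3, d'=-4
row 2: denom=10−2·1/3=28/3; d'=(2−2·-4)/(28/3)=15/14
row 3: denom=8−3·9/28=197/28; d'=(28−3·15/14)/(197/28)=694/197
back: M3=694/197
back: M2=15/14−9/28·694/197=-12/197
back: M1=-4−1/3·-12/197=-784/197
M: M0=0, M1=-784/197, M2=-12/197, M3=694/197, M4=0
seg 0: a=1, c=M0/2=0, d=(M1−M0)/(6·1)=-392/591, b=Δ0−h0·(2M0+M1)/6=2165/591
seg 1: a=4, c=M1/2=-392/197, d=(M2−M1)/(6·2)=193/591, b=Δ1−h1·(2M1+M2)/6=989/591
seg 2: a=2, c=M2/2=-6/197, d=(M3−M2)/(6·3)=353/1773, b=Δ2−h2·(2M2+M3)/6=-1399/591
seg 3: a=0, c=M3/2=347/197, d=(M4−M3)/(6·1)=-347/591, b=Δ3−h3·(2M3+M4)/6=1670/591
t_q=5/2 → seg 1, τ=3/2; S=4+989/591·τ+-392/197·τ²+193/591·τ³=4941/1576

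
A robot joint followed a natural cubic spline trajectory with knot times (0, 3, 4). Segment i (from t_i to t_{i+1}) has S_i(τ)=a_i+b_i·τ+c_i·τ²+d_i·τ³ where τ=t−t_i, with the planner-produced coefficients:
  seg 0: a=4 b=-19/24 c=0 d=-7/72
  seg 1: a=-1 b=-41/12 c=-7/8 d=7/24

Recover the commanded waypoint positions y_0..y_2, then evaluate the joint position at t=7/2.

y_0=4 y_1=-1 y_2=-5
S(7/2) = -185/64

y_0 = S_0(0) = a_0 = 4
y_1 = S_1(0) = a_1 = -1
y_2 = S_1(1) = -5
t_q=7/2 is in segment 1 (τ=1/2); S_1(τ)=-185/64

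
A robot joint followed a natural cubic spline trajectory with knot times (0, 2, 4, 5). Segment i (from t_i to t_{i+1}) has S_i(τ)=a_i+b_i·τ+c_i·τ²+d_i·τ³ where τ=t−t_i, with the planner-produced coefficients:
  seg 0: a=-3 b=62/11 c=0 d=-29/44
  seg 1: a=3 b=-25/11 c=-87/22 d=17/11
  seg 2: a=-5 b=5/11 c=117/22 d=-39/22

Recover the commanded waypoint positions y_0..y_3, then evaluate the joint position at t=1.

y_0=-3 y_1=3 y_2=-5 y_3=-1
S(1) = 87/44

y_0 = S_0(0) = a_0 = -3
y_1 = S_1(0) = a_1 = 3
y_2 = S_2(0) = a_2 = -5
y_3 = S_2(1) = -1
t_q=1 is in segment 0 (τ=1); S_0(τ)=87/44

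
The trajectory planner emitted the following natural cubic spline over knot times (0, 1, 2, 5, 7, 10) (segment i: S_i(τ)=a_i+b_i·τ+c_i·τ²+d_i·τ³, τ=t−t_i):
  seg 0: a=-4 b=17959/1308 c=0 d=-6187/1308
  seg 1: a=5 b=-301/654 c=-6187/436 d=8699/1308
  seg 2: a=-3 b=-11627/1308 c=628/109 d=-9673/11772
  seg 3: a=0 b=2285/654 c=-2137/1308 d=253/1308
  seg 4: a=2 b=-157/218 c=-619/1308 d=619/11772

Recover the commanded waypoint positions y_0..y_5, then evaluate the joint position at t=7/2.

y_0=-4 y_1=5 y_2=-3 y_3=0 y_4=2 y_5=-3
S(7/2) = -21429/3488

y_0 = S_0(0) = a_0 = -4
y_1 = S_1(0) = a_1 = 5
y_2 = S_2(0) = a_2 = -3
y_3 = S_3(0) = a_3 = 0
y_4 = S_4(0) = a_4 = 2
y_5 = S_4(3) = -3
t_q=7/2 is in segment 2 (τ=3/2); S_2(τ)=-21429/3488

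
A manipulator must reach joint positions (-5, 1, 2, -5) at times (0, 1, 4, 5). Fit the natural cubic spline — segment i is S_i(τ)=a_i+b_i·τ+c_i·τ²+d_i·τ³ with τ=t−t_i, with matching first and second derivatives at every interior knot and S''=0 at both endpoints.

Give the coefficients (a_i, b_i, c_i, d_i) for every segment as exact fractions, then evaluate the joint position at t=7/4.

Δ: Δ0=6, Δ1=1/3, Δ2=-7
row 1: diag=8, rhs=-34; c'=3/8, d'=-17/4
row 2: denom=8−3·3/8=55/8; d'=(-44−3·-17/4)/(55/8)=-50/11
back: M2=-50/11
back: M1=-17/4−3/8·-50/11=-28/11
M: M0=0, M1=-28/11, M2=-50/11, M3=0
seg 0: a=-5, c=M0/2=0, d=(M1−M0)/(6·1)=-14/33, b=Δ0−h0·(2M0+M1)/6=212/33
seg 1: a=1, c=M1/2=-14/11, d=(M2−M1)/(6·3)=-1/9, b=Δ1−h1·(2M1+M2)/6=170/33
seg 2: a=2, c=M2/2=-25/11, d=(M3−M2)/(6·1)=25/33, b=Δ2−h2·(2M2+M3)/6=-181/33
t_q=7/4 → seg 1, τ=3/4; S=1+170/33·τ+-14/11·τ²+-1/9·τ³=2887/704

  seg 0: a=-5 b=212/33 c=0 d=-14/33
  seg 1: a=1 b=170/33 c=-14/11 d=-1/9
  seg 2: a=2 b=-181/33 c=-25/11 d=25/33
S(7/4) = 2887/704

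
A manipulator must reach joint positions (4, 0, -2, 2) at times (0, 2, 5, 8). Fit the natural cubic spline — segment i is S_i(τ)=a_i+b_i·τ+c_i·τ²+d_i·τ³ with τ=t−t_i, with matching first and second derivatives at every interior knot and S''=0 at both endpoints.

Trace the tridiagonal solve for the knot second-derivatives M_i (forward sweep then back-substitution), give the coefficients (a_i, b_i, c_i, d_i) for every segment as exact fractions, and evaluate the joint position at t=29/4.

Δ: Δ0=-2, Δ1=-2/3, Δ2=4/3
row 1: diag=10, rhs=8; c'=3/10, d'=4/5
row 2: denom=12−3·3/10=111/10; d'=(12−3·4/5)/(111/10)=32/37
back: M2=32/37
back: M1=4/5−3/10·32/37=20/37
M: M0=0, M1=20/37, M2=32/37, M3=0
seg 0: a=4, c=M0/2=0, d=(M1−M0)/(6·2)=5/111, b=Δ0−h0·(2M0+M1)/6=-242/111
seg 1: a=0, c=M1/2=10/37, d=(M2−M1)/(6·3)=2/111, b=Δ1−h1·(2M1+M2)/6=-182/111
seg 2: a=-2, c=M2/2=16/37, d=(M3−M2)/(6·3)=-16/333, b=Δ2−h2·(2M2+M3)/6=52/111
t_q=29/4 → seg 2, τ=9/4; S=-2+52/111·τ+16/37·τ²+-16/333·τ³=103/148

  seg 0: a=4 b=-242/111 c=0 d=5/111
  seg 1: a=0 b=-182/111 c=10/37 d=2/111
  seg 2: a=-2 b=52/111 c=16/37 d=-16/333
S(29/4) = 103/148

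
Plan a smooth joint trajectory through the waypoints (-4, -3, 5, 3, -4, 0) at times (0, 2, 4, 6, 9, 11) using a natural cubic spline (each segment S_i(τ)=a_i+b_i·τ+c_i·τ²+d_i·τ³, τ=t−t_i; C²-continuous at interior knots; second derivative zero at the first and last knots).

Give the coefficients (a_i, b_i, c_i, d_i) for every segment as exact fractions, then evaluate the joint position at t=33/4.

  seg 0: a=-4 b=-5783/7710 c=0 d=4819/15420
  seg 1: a=-3 b=23131/7710 c=4819/2570 d=-4241/6168
  seg 2: a=5 b=8672/3855 c=-11567/5140 d=9647/30840
  seg 3: a=3 b=-23117/7710 c=-96/257 d=4589/23130
  seg 4: a=-4 b=452/3855 c=3629/2570 d=-3629/15420
S(33/4) = -555507/164480

Δ: Δ0=1/2, Δ1=4, Δ2=-1, Δ3=-7/3, Δ4=2
row 1: diag=8, rhs=21; c'=1/4, d'=21/8
row 2: denom=8−2·1/4=15/2; d'=(-30−2·21/8)/(15/2)=-47/10
row 3: denom=10−2·4/15=142/15; d'=(-8−2·-47/10)/(142/15)=21/142
row 4: denom=10−3·45/142=1285/142; d'=(26−3·21/142)/(1285/142)=3629/1285
back: M4=3629/1285
back: M3=21/142−45/142·3629/1285=-192/257
back: M2=-47/10−4/15·-192/257=-11567/2570
back: M1=21/8−1/4·-11567/2570=4819/1285
M: M0=0, M1=4819/1285, M2=-11567/2570, M3=-192/257, M4=3629/1285, M5=0
seg 0: a=-4, c=M0/2=0, d=(M1−M0)/(6·2)=4819/15420, b=Δ0−h0·(2M0+M1)/6=-5783/7710
seg 1: a=-3, c=M1/2=4819/2570, d=(M2−M1)/(6·2)=-4241/6168, b=Δ1−h1·(2M1+M2)/6=23131/7710
seg 2: a=5, c=M2/2=-11567/5140, d=(M3−M2)/(6·2)=9647/30840, b=Δ2−h2·(2M2+M3)/6=8672/3855
seg 3: a=3, c=M3/2=-96/257, d=(M4−M3)/(6·3)=4589/23130, b=Δ3−h3·(2M3+M4)/6=-23117/7710
seg 4: a=-4, c=M4/2=3629/2570, d=(M5−M4)/(6·2)=-3629/15420, b=Δ4−h4·(2M4+M5)/6=452/3855
t_q=33/4 → seg 3, τ=9/4; S=3+-23117/7710·τ+-96/257·τ²+4589/23130·τ³=-555507/164480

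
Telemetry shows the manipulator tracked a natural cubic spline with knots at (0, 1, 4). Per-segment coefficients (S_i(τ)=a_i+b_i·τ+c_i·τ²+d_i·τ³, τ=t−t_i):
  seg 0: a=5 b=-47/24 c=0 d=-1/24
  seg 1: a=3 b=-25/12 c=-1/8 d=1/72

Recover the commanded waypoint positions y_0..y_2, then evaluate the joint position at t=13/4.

y_0 = S_0(0) = a_0 = 5
y_1 = S_1(0) = a_1 = 3
y_2 = S_1(3) = -4
t_q=13/4 is in segment 1 (τ=9/4); S_1(τ)=-1107/512

y_0=5 y_1=3 y_2=-4
S(13/4) = -1107/512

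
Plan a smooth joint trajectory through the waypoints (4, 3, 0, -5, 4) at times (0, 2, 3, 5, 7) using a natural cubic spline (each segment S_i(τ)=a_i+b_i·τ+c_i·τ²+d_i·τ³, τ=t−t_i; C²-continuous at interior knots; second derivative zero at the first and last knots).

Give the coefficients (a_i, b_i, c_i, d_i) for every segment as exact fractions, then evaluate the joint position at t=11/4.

Δ: Δ0=-1/2, Δ1=-3, Δ2=-5/2, Δ3=9/2
row 1: diag=6, rhs=-15; c'=1/6, d'=-5/2
row 2: denom=6−1·1/6=35/6; d'=(3−1·-5/2)/(35/6)=33/35
row 3: denom=8−2·12/35=256/35; d'=(42−2·33/35)/(256/35)=351/64
back: M3=351/64
back: M2=33/35−12/35·351/64=-15/16
back: M1=-5/2−1/6·-15/16=-75/32
M: M0=0, M1=-75/32, M2=-15/16, M3=351/64, M4=0
seg 0: a=4, c=M0/2=0, d=(M1−M0)/(6·2)=-25/128, b=Δ0−h0·(2M0+M1)/6=9/32
seg 1: a=3, c=M1/2=-75/64, d=(M2−M1)/(6·1)=15/64, b=Δ1−h1·(2M1+M2)/6=-33/16
seg 2: a=0, c=M2/2=-15/32, d=(M3−M2)/(6·2)=137/256, b=Δ2−h2·(2M2+M3)/6=-237/64
seg 3: a=-5, c=M3/2=351/128, d=(M4−M3)/(6·2)=-117/256, b=Δ3−h3·(2M3+M4)/6=27/32
t_q=11/4 → seg 1, τ=3/4; S=3+-33/16·τ+-75/64·τ²+15/64·τ³=3657/4096

  seg 0: a=4 b=9/32 c=0 d=-25/128
  seg 1: a=3 b=-33/16 c=-75/64 d=15/64
  seg 2: a=0 b=-237/64 c=-15/32 d=137/256
  seg 3: a=-5 b=27/32 c=351/128 d=-117/256
S(11/4) = 3657/4096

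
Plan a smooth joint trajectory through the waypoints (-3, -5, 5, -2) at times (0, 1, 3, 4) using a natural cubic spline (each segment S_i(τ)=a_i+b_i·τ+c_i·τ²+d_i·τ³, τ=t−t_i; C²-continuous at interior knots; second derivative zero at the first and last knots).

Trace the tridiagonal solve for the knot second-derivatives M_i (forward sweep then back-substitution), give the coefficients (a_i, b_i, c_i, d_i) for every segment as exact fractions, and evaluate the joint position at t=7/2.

Δ: Δ0=-2, Δ1=5, Δ2=-7
row 1: diag=6, rhs=42; c'=1/3, d'=7
row 2: denom=6−2·1/3=16/3; d'=(-72−2·7)/(16/3)=-129/8
back: M2=-129/8
back: M1=7−1/3·-129/8=99/8
M: M0=0, M1=99/8, M2=-129/8, M3=0
seg 0: a=-3, c=M0/2=0, d=(M1−M0)/(6·1)=33/16, b=Δ0−h0·(2M0+M1)/6=-65/16
seg 1: a=-5, c=M1/2=99/16, d=(M2−M1)/(6·2)=-19/8, b=Δ1−h1·(2M1+M2)/6=17/8
seg 2: a=5, c=M2/2=-129/16, d=(M3−M2)/(6·1)=43/16, b=Δ2−h2·(2M2+M3)/6=-13/8
t_q=7/2 → seg 2, τ=1/2; S=5+-13/8·τ+-129/16·τ²+43/16·τ³=321/128

  seg 0: a=-3 b=-65/16 c=0 d=33/16
  seg 1: a=-5 b=17/8 c=99/16 d=-19/8
  seg 2: a=5 b=-13/8 c=-129/16 d=43/16
S(7/2) = 321/128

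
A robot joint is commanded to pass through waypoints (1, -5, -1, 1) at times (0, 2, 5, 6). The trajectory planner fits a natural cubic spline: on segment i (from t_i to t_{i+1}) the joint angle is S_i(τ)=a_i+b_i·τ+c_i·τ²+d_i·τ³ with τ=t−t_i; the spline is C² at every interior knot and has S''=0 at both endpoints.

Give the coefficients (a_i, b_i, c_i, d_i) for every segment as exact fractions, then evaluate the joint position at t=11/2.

Δ: Δ0=-3, Δ1=4/3, Δ2=2
row 1: diag=10, rhs=26; c'=3/10, d'=13/5
row 2: denom=8−3·3/10=71/10; d'=(4−3·13/5)/(71/10)=-38/71
back: M2=-38/71
back: M1=13/5−3/10·-38/71=196/71
M: M0=0, M1=196/71, M2=-38/71, M3=0
seg 0: a=1, c=M0/2=0, d=(M1−M0)/(6·2)=49/213, b=Δ0−h0·(2M0+M1)/6=-835/213
seg 1: a=-5, c=M1/2=98/71, d=(M2−M1)/(6·3)=-13/71, b=Δ1−h1·(2M1+M2)/6=-247/213
seg 2: a=-1, c=M2/2=-19/71, d=(M3−M2)/(6·1)=19/213, b=Δ2−h2·(2M2+M3)/6=464/213
t_q=11/2 → seg 2, τ=1/2; S=-1+464/213·τ+-19/71·τ²+19/213·τ³=19/568

  seg 0: a=1 b=-835/213 c=0 d=49/213
  seg 1: a=-5 b=-247/213 c=98/71 d=-13/71
  seg 2: a=-1 b=464/213 c=-19/71 d=19/213
S(11/2) = 19/568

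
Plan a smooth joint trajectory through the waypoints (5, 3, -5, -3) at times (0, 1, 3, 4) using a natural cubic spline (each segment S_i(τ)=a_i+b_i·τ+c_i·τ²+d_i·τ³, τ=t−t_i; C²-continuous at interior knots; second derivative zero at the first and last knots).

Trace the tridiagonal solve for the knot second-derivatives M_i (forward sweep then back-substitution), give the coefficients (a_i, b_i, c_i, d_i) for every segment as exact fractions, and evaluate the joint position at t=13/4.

Δ: Δ0=-2, Δ1=-4, Δ2=2
row 1: diag=6, rhs=-12; c'=1/3, d'=-2
row 2: denom=6−2·1/3=16/3; d'=(36−2·-2)/(16/3)=15/2
back: M2=15/2
back: M1=-2−1/3·15/2=-9/2
M: M0=0, M1=-9/2, M2=15/2, M3=0
seg 0: a=5, c=M0/2=0, d=(M1−M0)/(6·1)=-3/4, b=Δ0−h0·(2M0+M1)/6=-5/4
seg 1: a=3, c=M1/2=-9/4, d=(M2−M1)/(6·2)=1, b=Δ1−h1·(2M1+M2)/6=-7/2
seg 2: a=-5, c=M2/2=15/4, d=(M3−M2)/(6·1)=-5/4, b=Δ2−h2·(2M2+M3)/6=-1/2
t_q=13/4 → seg 2, τ=1/4; S=-5+-1/2·τ+15/4·τ²+-5/4·τ³=-1257/256

  seg 0: a=5 b=-5/4 c=0 d=-3/4
  seg 1: a=3 b=-7/2 c=-9/4 d=1
  seg 2: a=-5 b=-1/2 c=15/4 d=-5/4
S(13/4) = -1257/256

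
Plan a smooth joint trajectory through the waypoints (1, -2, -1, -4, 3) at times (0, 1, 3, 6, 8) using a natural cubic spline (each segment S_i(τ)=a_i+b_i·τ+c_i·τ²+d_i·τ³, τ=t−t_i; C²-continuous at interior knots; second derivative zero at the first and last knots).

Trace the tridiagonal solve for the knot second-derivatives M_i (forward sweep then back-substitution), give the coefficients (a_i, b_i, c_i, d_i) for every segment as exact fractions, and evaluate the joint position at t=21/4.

Δ: Δ0=-3, Δ1=1/2, Δ2=-1, Δ3=7/2
row 1: diag=6, rhs=21; c'=1/3, d'=7/2
row 2: denom=10−2·1/3=28/3; d'=(-9−2·7/2)/(28/3)=-12/7
row 3: denom=10−3·9/28=253/28; d'=(27−3·-12/7)/(253/28)=900/253
back: M3=900/253
back: M2=-12/7−9/28·900/253=-723/253
back: M1=7/2−1/3·-723/253=2253/506
M: M0=0, M1=2253/506, M2=-723/253, M3=900/253, M4=0
seg 0: a=1, c=M0/2=0, d=(M1−M0)/(6·1)=751/1012, b=Δ0−h0·(2M0+M1)/6=-3787/1012
seg 1: a=-2, c=M1/2=2253/1012, d=(M2−M1)/(6·2)=-1233/2024, b=Δ1−h1·(2M1+M2)/6=-767/506
seg 2: a=-1, c=M2/2=-723/506, d=(M3−M2)/(6·3)=541/1518, b=Δ2−h2·(2M2+M3)/6=20/253
seg 3: a=-4, c=M3/2=450/253, d=(M4−M3)/(6·2)=-75/253, b=Δ3−h3·(2M3+M4)/6=571/506
t_q=21/4 → seg 2, τ=9/4; S=-1+20/253·τ+-723/506·τ²+541/1518·τ³=-129413/32384

  seg 0: a=1 b=-3787/1012 c=0 d=751/1012
  seg 1: a=-2 b=-767/506 c=2253/1012 d=-1233/2024
  seg 2: a=-1 b=20/253 c=-723/506 d=541/1518
  seg 3: a=-4 b=571/506 c=450/253 d=-75/253
S(21/4) = -129413/32384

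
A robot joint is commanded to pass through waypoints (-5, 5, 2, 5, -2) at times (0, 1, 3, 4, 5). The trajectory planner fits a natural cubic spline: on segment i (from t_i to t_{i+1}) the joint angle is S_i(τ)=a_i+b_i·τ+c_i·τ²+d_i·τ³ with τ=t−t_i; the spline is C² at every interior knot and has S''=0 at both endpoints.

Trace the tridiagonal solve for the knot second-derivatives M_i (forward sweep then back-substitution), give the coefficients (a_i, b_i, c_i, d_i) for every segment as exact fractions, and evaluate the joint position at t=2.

  seg 0: a=-5 b=3081/244 c=0 d=-641/244
  seg 1: a=5 b=579/122 c=-1923/244 d=1161/488
  seg 2: a=2 b=108/61 c=390/61 d=-315/61
  seg 3: a=5 b=-57/61 c=-555/61 d=185/61
S(2) = 2071/488

Δ: Δ0=10, Δ1=-3/2, Δ2=3, Δ3=-7
row 1: diag=6, rhs=-69; c'=1/3, d'=-23/2
row 2: denom=6−2·1/3=16/3; d'=(27−2·-23/2)/(16/3)=75/8
row 3: denom=4−1·3/16=61/16; d'=(-60−1·75/8)/(61/16)=-1110/61
back: M3=-1110/61
back: M2=75/8−3/16·-1110/61=780/61
back: M1=-23/2−1/3·780/61=-1923/122
M: M0=0, M1=-1923/122, M2=780/61, M3=-1110/61, M4=0
seg 0: a=-5, c=M0/2=0, d=(M1−M0)/(6·1)=-641/244, b=Δ0−h0·(2M0+M1)/6=3081/244
seg 1: a=5, c=M1/2=-1923/244, d=(M2−M1)/(6·2)=1161/488, b=Δ1−h1·(2M1+M2)/6=579/122
seg 2: a=2, c=M2/2=390/61, d=(M3−M2)/(6·1)=-315/61, b=Δ2−h2·(2M2+M3)/6=108/61
seg 3: a=5, c=M3/2=-555/61, d=(M4−M3)/(6·1)=185/61, b=Δ3−h3·(2M3+M4)/6=-57/61
t_q=2 → seg 1, τ=1; S=5+579/122·τ+-1923/244·τ²+1161/488·τ³=2071/488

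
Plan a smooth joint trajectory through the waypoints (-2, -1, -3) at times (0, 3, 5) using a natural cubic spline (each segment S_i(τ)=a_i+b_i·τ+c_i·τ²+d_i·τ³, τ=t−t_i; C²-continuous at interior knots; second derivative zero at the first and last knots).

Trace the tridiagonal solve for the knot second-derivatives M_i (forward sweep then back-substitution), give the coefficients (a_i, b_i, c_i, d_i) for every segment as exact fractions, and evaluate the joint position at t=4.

Δ: Δ0=1/3, Δ1=-1
row 1: diag=10, rhs=-8; c'=1/5, d'=-4/5
back: M1=-4/5
M: M0=0, M1=-4/5, M2=0
seg 0: a=-2, c=M0/2=0, d=(M1−M0)/(6·3)=-2/45, b=Δ0−h0·(2M0+M1)/6=11/15
seg 1: a=-1, c=M1/2=-2/5, d=(M2−M1)/(6·2)=1/15, b=Δ1−h1·(2M1+M2)/6=-7/15
t_q=4 → seg 1, τ=1; S=-1+-7/15·τ+-2/5·τ²+1/15·τ³=-9/5

  seg 0: a=-2 b=11/15 c=0 d=-2/45
  seg 1: a=-1 b=-7/15 c=-2/5 d=1/15
S(4) = -9/5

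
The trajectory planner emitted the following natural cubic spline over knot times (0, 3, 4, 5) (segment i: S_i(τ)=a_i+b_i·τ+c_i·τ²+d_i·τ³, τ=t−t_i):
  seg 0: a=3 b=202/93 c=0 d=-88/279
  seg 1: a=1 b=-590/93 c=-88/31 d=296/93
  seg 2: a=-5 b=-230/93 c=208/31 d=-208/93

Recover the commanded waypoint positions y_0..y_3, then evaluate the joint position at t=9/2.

y_0=3 y_1=1 y_2=-5 y_3=-3
S(9/2) = -150/31

y_0 = S_0(0) = a_0 = 3
y_1 = S_1(0) = a_1 = 1
y_2 = S_2(0) = a_2 = -5
y_3 = S_2(1) = -3
t_q=9/2 is in segment 2 (τ=1/2); S_2(τ)=-150/31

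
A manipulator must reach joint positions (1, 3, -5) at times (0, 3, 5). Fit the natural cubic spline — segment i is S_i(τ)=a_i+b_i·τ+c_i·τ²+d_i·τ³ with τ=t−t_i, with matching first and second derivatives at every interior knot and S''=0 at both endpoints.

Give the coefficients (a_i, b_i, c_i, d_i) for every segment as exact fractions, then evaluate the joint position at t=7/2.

  seg 0: a=1 b=31/15 c=0 d=-7/45
  seg 1: a=3 b=-32/15 c=-7/5 d=7/30
S(7/2) = 129/80

Δ: Δ0=2/3, Δ1=-4
row 1: diag=10, rhs=-28; c'=1/5, d'=-14/5
back: M1=-14/5
M: M0=0, M1=-14/5, M2=0
seg 0: a=1, c=M0/2=0, d=(M1−M0)/(6·3)=-7/45, b=Δ0−h0·(2M0+M1)/6=31/15
seg 1: a=3, c=M1/2=-7/5, d=(M2−M1)/(6·2)=7/30, b=Δ1−h1·(2M1+M2)/6=-32/15
t_q=7/2 → seg 1, τ=1/2; S=3+-32/15·τ+-7/5·τ²+7/30·τ³=129/80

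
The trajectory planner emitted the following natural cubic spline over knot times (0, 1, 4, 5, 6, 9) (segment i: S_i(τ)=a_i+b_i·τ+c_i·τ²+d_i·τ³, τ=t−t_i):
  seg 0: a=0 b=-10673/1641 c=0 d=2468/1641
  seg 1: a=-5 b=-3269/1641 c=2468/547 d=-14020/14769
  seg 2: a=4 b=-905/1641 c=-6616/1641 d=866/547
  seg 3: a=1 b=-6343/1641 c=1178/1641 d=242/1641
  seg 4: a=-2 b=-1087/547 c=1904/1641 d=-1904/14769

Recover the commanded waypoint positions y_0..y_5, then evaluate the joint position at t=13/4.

y_0 = S_0(0) = a_0 = 0
y_1 = S_1(0) = a_1 = -5
y_2 = S_2(0) = a_2 = 4
y_3 = S_3(0) = a_3 = 1
y_4 = S_4(0) = a_4 = -2
y_5 = S_4(3) = -1
t_q=13/4 is in segment 1 (τ=9/4); S_1(τ)=22285/8752

y_0=0 y_1=-5 y_2=4 y_3=1 y_4=-2 y_5=-1
S(13/4) = 22285/8752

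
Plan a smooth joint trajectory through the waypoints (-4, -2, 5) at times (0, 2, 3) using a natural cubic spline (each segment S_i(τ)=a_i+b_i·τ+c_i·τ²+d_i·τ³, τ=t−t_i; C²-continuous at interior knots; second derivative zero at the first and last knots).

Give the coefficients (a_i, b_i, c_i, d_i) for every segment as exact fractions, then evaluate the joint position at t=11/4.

Δ: Δ0=1, Δ1=7
row 1: diag=6, rhs=36; c'=1/6, d'=6
back: M1=6
M: M0=0, M1=6, M2=0
seg 0: a=-4, c=M0/2=0, d=(M1−M0)/(6·2)=1/2, b=Δ0−h0·(2M0+M1)/6=-1
seg 1: a=-2, c=M1/2=3, d=(M2−M1)/(6·1)=-1, b=Δ1−h1·(2M1+M2)/6=5
t_q=11/4 → seg 1, τ=3/4; S=-2+5·τ+3·τ²+-1·τ³=193/64

  seg 0: a=-4 b=-1 c=0 d=1/2
  seg 1: a=-2 b=5 c=3 d=-1
S(11/4) = 193/64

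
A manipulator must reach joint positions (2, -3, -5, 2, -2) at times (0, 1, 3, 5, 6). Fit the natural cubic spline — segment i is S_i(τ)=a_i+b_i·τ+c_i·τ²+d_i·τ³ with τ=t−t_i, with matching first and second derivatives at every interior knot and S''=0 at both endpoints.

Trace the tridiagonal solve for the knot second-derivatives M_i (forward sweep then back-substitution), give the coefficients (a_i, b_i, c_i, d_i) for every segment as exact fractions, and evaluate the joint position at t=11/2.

  seg 0: a=2 b=-323/60 c=0 d=23/60
  seg 1: a=-3 b=-127/30 c=23/20 d=7/30
  seg 2: a=-5 b=19/6 c=51/20 d=-143/120
  seg 3: a=2 b=-14/15 c=-23/5 d=23/15
S(11/2) = 23/40

Δ: Δ0=-5, Δ1=-1, Δ2=7/2, Δ3=-4
row 1: diag=6, rhs=24; c'=1/3, d'=4
row 2: denom=8−2·1/3=22/3; d'=(27−2·4)/(22/3)=57/22
row 3: denom=6−2·3/11=60/11; d'=(-45−2·57/22)/(60/11)=-46/5
back: M3=-46/5
back: M2=57/22−3/11·-46/5=51/10
back: M1=4−1/3·51/10=23/10
M: M0=0, M1=23/10, M2=51/10, M3=-46/5, M4=0
seg 0: a=2, c=M0/2=0, d=(M1−M0)/(6·1)=23/60, b=Δ0−h0·(2M0+M1)/6=-323/60
seg 1: a=-3, c=M1/2=23/20, d=(M2−M1)/(6·2)=7/30, b=Δ1−h1·(2M1+M2)/6=-127/30
seg 2: a=-5, c=M2/2=51/20, d=(M3−M2)/(6·2)=-143/120, b=Δ2−h2·(2M2+M3)/6=19/6
seg 3: a=2, c=M3/2=-23/5, d=(M4−M3)/(6·1)=23/15, b=Δ3−h3·(2M3+M4)/6=-14/15
t_q=11/2 → seg 3, τ=1/2; S=2+-14/15·τ+-23/5·τ²+23/15·τ³=23/40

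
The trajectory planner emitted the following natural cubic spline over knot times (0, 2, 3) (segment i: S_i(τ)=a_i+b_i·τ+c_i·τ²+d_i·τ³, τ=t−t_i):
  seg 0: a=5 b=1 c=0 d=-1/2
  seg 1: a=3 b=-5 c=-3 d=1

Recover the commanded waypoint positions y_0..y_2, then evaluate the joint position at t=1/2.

y_0=5 y_1=3 y_2=-4
S(1/2) = 87/16

y_0 = S_0(0) = a_0 = 5
y_1 = S_1(0) = a_1 = 3
y_2 = S_1(1) = -4
t_q=1/2 is in segment 0 (τ=1/2); S_0(τ)=87/16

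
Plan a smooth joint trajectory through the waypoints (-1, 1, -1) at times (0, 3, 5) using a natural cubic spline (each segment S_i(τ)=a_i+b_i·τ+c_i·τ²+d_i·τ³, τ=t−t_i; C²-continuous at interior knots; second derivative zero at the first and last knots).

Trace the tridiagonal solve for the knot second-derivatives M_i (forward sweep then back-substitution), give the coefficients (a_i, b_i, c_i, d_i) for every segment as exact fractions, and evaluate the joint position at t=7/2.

Δ: Δ0=2/3, Δ1=-1
row 1: diag=10, rhs=-10; c'=1/5, d'=-1
back: M1=-1
M: M0=0, M1=-1, M2=0
seg 0: a=-1, c=M0/2=0, d=(M1−M0)/(6·3)=-1/18, b=Δ0−h0·(2M0+M1)/6=7/6
seg 1: a=1, c=M1/2=-1/2, d=(M2−M1)/(6·2)=1/12, b=Δ1−h1·(2M1+M2)/6=-1/3
t_q=7/2 → seg 1, τ=1/2; S=1+-1/3·τ+-1/2·τ²+1/12·τ³=23/32

  seg 0: a=-1 b=7/6 c=0 d=-1/18
  seg 1: a=1 b=-1/3 c=-1/2 d=1/12
S(7/2) = 23/32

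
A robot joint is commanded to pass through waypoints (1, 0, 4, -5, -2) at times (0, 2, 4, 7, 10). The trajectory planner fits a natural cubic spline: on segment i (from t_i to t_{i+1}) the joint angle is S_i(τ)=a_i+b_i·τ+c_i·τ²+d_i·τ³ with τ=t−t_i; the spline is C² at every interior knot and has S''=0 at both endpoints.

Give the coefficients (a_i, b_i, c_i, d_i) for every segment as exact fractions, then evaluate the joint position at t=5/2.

Δ: Δ0=-1/2, Δ1=2, Δ2=-3, Δ3=1
row 1: diag=8, rhs=15; c'=1/4, d'=15/8
row 2: denom=10−2·1/4=19/2; d'=(-30−2·15/8)/(19/2)=-135/38
row 3: denom=12−3·6/19=210/19; d'=(24−3·-135/38)/(210/19)=439/140
back: M3=439/140
back: M2=-135/38−6/19·439/140=-159/35
back: M1=15/8−1/4·-159/35=843/280
M: M0=0, M1=843/280, M2=-159/35, M3=439/140, M4=0
seg 0: a=1, c=M0/2=0, d=(M1−M0)/(6·2)=281/1120, b=Δ0−h0·(2M0+M1)/6=-421/280
seg 1: a=0, c=M1/2=843/560, d=(M2−M1)/(6·2)=-141/224, b=Δ1−h1·(2M1+M2)/6=211/140
seg 2: a=4, c=M2/2=-159/70, d=(M3−M2)/(6·3)=215/504, b=Δ2−h2·(2M2+M3)/6=-1/40
seg 3: a=-5, c=M3/2=439/280, d=(M4−M3)/(6·3)=-439/2520, b=Δ3−h3·(2M3+M4)/6=-299/140
t_q=5/2 → seg 1, τ=1/2; S=0+211/140·τ+843/560·τ²+-141/224·τ³=9419/8960

  seg 0: a=1 b=-421/280 c=0 d=281/1120
  seg 1: a=0 b=211/140 c=843/560 d=-141/224
  seg 2: a=4 b=-1/40 c=-159/70 d=215/504
  seg 3: a=-5 b=-299/140 c=439/280 d=-439/2520
S(5/2) = 9419/8960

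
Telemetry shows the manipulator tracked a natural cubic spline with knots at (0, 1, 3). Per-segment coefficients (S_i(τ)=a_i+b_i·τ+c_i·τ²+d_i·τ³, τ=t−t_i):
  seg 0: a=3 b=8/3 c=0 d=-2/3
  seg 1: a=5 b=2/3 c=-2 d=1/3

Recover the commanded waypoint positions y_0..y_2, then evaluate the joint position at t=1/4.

y_0 = S_0(0) = a_0 = 3
y_1 = S_1(0) = a_1 = 5
y_2 = S_1(2) = 1
t_q=1/4 is in segment 0 (τ=1/4); S_0(τ)=117/32

y_0=3 y_1=5 y_2=1
S(1/4) = 117/32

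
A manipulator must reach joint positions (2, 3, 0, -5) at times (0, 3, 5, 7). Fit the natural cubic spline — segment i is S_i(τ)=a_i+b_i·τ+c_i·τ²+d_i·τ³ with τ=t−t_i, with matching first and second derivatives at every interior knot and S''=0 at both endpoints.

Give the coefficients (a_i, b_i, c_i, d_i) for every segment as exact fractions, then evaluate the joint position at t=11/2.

Δ: Δ0=1/3, Δ1=-3/2, Δ2=-5/2
row 1: diag=10, rhs=-11; c'=1/5, d'=-11/10
row 2: denom=8−2·1/5=38/5; d'=(-6−2·-11/10)/(38/5)=-1/2
back: M2=-1/2
back: M1=-11/10−1/5·-1/2=-1
M: M0=0, M1=-1, M2=-1/2, M3=0
seg 0: a=2, c=M0/2=0, d=(M1−M0)/(6·3)=-1/18, b=Δ0−h0·(2M0+M1)/6=5/6
seg 1: a=3, c=M1/2=-1/2, d=(M2−M1)/(6·2)=1/24, b=Δ1−h1·(2M1+M2)/6=-2/3
seg 2: a=0, c=M2/2=-1/4, d=(M3−M2)/(6·2)=1/24, b=Δ2−h2·(2M2+M3)/6=-13/6
t_q=11/2 → seg 2, τ=1/2; S=0+-13/6·τ+-1/4·τ²+1/24·τ³=-73/64

  seg 0: a=2 b=5/6 c=0 d=-1/18
  seg 1: a=3 b=-2/3 c=-1/2 d=1/24
  seg 2: a=0 b=-13/6 c=-1/4 d=1/24
S(11/2) = -73/64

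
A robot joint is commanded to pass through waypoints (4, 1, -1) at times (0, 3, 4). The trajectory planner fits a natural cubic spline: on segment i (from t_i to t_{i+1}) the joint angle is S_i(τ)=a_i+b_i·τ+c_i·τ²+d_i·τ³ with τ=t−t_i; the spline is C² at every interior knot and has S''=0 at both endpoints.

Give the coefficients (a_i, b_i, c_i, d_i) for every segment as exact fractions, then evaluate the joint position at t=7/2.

  seg 0: a=4 b=-5/8 c=0 d=-1/24
  seg 1: a=1 b=-7/4 c=-3/8 d=1/8
S(7/2) = 3/64

Δ: Δ0=-1, Δ1=-2
row 1: diag=8, rhs=-6; c'=1/8, d'=-3/4
back: M1=-3/4
M: M0=0, M1=-3/4, M2=0
seg 0: a=4, c=M0/2=0, d=(M1−M0)/(6·3)=-1/24, b=Δ0−h0·(2M0+M1)/6=-5/8
seg 1: a=1, c=M1/2=-3/8, d=(M2−M1)/(6·1)=1/8, b=Δ1−h1·(2M1+M2)/6=-7/4
t_q=7/2 → seg 1, τ=1/2; S=1+-7/4·τ+-3/8·τ²+1/8·τ³=3/64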